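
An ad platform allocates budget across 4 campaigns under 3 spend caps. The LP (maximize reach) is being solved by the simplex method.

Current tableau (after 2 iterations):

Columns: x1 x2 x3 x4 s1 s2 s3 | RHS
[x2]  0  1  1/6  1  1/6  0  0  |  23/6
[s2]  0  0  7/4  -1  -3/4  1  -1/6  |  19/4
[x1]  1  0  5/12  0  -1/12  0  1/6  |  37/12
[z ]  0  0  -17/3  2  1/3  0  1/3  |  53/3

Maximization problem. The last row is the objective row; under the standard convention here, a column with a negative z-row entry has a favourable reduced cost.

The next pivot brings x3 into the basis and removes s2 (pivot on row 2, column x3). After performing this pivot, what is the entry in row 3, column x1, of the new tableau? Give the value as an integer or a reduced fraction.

Pivot element is row 2, column x3: 7/4.
Normalize row 2: new (row 2, x1) = 0/(7/4) = 0.
row 3 ← row 3 − (5/12)·(new row 2): 1 − (5/12)·0 = 1.

1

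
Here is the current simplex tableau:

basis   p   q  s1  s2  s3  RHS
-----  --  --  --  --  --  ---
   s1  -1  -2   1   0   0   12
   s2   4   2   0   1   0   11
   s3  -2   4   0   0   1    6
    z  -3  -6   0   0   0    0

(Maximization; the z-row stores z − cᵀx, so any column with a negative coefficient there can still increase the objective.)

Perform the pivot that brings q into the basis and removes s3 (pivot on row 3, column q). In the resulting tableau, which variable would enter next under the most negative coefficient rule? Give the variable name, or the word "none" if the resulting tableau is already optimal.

p

Pivot element 4. New z-row = old z-row − (-6)·(row 3/4).
Updated z-row coefficients: p: -6, q: 0, s1: 0, s2: 0, s3: 3/2.
The most negative is -6 in column p, so p would enter next.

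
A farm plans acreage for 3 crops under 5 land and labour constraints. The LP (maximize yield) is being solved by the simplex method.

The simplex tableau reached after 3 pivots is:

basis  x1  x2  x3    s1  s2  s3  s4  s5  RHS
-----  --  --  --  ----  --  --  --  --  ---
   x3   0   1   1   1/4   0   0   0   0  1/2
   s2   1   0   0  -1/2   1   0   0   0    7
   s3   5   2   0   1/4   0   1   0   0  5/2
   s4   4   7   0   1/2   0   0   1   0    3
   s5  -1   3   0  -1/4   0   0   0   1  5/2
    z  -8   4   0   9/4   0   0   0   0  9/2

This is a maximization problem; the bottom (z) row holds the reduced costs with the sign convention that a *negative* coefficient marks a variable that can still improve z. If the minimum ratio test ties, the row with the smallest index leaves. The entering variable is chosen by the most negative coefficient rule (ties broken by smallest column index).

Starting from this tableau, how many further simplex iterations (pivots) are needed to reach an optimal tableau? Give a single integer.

1

pivot: x1 in, s3 out → z = 17/2
No improving column remains; optimal.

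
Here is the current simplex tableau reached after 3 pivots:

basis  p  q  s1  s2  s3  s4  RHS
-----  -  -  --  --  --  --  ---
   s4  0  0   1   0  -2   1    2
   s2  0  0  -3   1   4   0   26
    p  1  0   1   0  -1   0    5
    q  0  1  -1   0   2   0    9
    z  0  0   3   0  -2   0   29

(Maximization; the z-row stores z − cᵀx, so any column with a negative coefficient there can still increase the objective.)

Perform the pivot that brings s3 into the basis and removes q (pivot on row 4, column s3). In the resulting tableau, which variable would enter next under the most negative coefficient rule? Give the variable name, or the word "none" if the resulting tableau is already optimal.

Pivot element 2. New z-row = old z-row − (-2)·(row 4/2).
Updated z-row coefficients: p: 0, q: 1, s1: 2, s2: 0, s3: 0, s4: 0.
No coefficient is strictly negative; the tableau after this pivot is optimal.

none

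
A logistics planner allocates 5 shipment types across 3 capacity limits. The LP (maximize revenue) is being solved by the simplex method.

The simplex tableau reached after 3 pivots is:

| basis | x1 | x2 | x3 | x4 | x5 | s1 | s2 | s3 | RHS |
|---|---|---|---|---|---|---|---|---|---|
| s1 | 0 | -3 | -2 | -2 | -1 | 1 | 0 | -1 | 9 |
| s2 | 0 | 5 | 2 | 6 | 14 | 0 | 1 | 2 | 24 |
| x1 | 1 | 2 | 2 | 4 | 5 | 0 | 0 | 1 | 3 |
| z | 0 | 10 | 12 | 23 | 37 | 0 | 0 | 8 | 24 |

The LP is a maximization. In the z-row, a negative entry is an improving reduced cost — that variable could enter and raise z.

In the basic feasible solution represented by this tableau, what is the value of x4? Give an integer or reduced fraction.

0

x4 is nonbasic (not in the basis column), so its value in the current BFS is 0.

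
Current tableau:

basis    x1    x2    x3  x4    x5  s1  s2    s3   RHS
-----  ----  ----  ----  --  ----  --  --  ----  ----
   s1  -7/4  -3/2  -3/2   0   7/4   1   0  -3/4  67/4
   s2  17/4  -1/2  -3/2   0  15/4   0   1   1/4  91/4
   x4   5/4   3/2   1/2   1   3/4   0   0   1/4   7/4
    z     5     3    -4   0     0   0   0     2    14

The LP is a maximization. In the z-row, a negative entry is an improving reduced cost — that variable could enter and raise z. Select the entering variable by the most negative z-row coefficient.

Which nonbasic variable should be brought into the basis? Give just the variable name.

x3

Objective-row coefficients: x1: 5, x2: 3, x3: -4, x4: 0, x5: 0, s1: 0, s2: 0, s3: 2.
The most negative is -4 in column x3, so x3 enters.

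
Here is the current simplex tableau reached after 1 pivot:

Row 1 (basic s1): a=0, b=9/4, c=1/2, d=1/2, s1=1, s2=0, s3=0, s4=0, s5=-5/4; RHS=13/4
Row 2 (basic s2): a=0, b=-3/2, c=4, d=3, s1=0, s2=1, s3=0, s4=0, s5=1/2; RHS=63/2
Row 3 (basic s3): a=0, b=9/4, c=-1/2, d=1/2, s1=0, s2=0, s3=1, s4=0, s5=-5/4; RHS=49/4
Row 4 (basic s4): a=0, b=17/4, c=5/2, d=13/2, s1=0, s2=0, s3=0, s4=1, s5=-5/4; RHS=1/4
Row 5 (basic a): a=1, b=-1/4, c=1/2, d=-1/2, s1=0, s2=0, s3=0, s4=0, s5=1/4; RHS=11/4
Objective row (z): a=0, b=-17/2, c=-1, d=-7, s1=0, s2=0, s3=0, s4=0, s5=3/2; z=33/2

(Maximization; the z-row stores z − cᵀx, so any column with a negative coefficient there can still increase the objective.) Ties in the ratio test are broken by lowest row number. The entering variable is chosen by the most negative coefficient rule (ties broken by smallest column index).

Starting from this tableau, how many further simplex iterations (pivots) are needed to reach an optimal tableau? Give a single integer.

pivot: b in, s4 out → z = 17
pivot: s5 in, a out → z = 98/3
No improving column remains; optimal.

2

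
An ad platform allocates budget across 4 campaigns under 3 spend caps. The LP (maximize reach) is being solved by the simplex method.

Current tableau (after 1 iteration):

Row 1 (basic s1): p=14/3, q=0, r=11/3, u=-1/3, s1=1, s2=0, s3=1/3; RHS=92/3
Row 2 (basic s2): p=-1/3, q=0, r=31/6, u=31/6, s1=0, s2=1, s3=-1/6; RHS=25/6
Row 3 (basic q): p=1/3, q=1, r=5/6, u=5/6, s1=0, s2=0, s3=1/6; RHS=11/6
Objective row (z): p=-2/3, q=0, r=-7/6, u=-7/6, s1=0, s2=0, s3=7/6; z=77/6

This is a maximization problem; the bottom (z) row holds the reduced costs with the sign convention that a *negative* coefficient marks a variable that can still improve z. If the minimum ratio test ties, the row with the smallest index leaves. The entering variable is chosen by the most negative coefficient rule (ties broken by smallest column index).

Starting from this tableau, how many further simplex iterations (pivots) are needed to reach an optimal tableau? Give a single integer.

3

pivot: r in, s2 out → z = 427/31
pivot: p in, q out → z = 16
pivot: s2 in, r out → z = 33/2
No improving column remains; optimal.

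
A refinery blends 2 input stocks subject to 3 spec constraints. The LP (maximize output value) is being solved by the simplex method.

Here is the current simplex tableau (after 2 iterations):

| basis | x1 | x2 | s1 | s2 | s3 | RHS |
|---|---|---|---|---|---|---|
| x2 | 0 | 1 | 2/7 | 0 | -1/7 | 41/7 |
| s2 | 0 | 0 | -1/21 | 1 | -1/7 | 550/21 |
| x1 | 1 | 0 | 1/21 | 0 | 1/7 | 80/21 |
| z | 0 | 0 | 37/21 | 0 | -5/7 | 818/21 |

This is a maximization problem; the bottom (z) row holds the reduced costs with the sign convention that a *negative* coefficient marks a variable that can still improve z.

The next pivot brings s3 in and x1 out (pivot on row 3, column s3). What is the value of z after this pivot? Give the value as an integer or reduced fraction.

Minimum ratio for s3: (80/21)/(1/7) = 80/3.
z changes by −(z-row coeff of s3)·ratio = −(-5/7)·(80/3) = 400/21.
New z = 818/21 + (400/21) = 58.

58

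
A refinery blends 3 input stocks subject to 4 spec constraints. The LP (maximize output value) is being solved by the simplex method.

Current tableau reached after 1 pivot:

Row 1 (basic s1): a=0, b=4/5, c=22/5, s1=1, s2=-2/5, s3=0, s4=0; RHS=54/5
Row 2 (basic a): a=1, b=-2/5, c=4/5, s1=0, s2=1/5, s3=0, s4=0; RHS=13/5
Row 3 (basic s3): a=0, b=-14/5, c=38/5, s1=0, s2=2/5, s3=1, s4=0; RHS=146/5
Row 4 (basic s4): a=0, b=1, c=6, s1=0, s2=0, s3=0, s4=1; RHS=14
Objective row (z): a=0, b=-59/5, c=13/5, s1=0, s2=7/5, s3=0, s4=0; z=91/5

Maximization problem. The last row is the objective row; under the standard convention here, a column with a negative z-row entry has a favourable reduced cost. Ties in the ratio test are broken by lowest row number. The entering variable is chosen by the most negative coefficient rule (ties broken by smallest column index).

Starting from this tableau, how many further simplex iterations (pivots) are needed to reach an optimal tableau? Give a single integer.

2

pivot: b in, s1 out → z = 355/2
pivot: s2 in, s4 out → z = 182
No improving column remains; optimal.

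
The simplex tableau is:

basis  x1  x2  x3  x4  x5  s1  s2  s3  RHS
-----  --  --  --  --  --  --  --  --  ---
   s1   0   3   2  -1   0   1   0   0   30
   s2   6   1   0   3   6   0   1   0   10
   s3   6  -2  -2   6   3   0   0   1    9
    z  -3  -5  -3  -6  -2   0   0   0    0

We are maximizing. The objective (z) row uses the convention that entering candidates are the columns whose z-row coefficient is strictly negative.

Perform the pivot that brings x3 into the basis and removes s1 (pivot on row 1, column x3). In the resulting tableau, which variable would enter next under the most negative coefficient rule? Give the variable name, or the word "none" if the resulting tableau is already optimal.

x4

Pivot element 2. New z-row = old z-row − (-3)·(row 1/2).
Updated z-row coefficients: x1: -3, x2: -1/2, x3: 0, x4: -15/2, x5: -2, s1: 3/2, s2: 0, s3: 0.
The most negative is -15/2 in column x4, so x4 would enter next.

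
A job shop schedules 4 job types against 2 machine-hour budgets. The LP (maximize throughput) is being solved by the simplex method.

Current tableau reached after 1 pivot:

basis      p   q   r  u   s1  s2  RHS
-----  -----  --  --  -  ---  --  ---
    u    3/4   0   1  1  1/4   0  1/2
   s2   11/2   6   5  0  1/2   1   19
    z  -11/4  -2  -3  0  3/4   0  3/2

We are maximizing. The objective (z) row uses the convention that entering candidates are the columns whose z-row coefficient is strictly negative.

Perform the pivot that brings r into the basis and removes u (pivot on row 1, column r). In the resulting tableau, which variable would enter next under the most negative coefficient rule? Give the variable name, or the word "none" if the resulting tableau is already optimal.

q

Pivot element 1. New z-row = old z-row − (-3)·(row 1/1).
Updated z-row coefficients: p: -1/2, q: -2, r: 0, u: 3, s1: 3/2, s2: 0.
The most negative is -2 in column q, so q would enter next.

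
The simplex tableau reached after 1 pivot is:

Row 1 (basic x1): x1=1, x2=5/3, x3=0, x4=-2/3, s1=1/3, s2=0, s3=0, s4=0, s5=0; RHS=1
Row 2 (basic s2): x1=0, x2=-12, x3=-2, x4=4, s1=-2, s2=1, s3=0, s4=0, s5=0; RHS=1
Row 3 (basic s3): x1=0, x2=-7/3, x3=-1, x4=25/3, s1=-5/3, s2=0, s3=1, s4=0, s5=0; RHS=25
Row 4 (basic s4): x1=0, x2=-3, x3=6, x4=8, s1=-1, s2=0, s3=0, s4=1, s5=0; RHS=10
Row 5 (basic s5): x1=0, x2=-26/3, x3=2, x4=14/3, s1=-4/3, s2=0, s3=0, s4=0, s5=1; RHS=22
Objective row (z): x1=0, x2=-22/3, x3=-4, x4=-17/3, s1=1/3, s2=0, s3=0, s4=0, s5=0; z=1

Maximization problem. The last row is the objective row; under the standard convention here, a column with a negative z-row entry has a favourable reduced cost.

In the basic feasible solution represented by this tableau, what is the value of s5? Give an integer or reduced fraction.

22

s5 is basic (row 5); its value is the RHS of that row: 22.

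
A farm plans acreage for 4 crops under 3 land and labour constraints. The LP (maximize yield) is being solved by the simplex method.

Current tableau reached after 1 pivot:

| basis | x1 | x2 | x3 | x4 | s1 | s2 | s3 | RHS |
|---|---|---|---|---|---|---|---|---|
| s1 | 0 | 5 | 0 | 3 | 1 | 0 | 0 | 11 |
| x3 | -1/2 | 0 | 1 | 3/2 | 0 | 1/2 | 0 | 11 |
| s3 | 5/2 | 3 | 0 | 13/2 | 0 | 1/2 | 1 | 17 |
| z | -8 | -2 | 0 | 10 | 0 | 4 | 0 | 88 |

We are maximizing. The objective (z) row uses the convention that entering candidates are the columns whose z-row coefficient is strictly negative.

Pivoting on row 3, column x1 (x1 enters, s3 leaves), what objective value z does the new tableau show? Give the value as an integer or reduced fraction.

Minimum ratio for x1: 17/(5/2) = 34/5.
z changes by −(z-row coeff of x1)·ratio = −(-8)·(34/5) = 272/5.
New z = 88 + (272/5) = 712/5.

712/5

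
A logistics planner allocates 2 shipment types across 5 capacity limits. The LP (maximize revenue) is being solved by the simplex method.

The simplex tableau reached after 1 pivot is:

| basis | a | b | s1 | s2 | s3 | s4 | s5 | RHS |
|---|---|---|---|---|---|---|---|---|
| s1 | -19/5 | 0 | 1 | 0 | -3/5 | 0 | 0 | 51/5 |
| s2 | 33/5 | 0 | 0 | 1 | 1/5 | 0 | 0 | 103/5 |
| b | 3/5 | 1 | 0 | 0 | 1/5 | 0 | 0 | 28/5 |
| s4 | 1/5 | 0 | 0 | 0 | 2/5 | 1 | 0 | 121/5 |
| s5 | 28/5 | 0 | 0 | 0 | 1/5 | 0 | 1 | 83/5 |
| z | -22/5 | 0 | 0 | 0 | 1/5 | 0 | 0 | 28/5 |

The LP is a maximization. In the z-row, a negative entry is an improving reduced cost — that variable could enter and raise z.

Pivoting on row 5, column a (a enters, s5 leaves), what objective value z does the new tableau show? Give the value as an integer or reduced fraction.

Minimum ratio for a: (83/5)/(28/5) = 83/28.
z changes by −(z-row coeff of a)·ratio = −(-22/5)·(83/28) = 913/70.
New z = 28/5 + (913/70) = 261/14.

261/14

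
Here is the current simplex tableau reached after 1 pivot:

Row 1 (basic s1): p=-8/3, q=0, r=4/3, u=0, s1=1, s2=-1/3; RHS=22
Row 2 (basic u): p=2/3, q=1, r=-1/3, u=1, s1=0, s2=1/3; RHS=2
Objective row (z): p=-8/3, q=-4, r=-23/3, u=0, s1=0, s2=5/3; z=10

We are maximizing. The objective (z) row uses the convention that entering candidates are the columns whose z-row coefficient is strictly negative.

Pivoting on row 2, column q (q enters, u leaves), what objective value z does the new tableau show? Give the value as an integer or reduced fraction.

18

Minimum ratio for q: 2/1 = 2.
z changes by −(z-row coeff of q)·ratio = −(-4)·2 = 8.
New z = 10 + 8 = 18.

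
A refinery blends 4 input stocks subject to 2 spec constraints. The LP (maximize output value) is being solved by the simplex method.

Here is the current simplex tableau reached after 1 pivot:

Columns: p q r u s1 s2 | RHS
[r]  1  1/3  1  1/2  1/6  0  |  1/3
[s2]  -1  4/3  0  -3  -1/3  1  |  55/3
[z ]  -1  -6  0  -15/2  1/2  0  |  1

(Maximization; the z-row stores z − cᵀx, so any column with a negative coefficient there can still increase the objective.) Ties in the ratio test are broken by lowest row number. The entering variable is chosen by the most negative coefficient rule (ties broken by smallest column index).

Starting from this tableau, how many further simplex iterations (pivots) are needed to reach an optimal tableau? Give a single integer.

2

pivot: u in, r out → z = 6
pivot: q in, u out → z = 7
No improving column remains; optimal.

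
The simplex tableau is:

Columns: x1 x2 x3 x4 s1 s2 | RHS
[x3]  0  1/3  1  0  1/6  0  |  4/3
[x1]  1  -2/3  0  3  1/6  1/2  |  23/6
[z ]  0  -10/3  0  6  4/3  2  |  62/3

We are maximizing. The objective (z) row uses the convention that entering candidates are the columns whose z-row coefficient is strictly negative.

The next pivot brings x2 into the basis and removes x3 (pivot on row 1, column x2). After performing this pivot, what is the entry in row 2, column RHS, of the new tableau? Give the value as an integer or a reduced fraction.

13/2

Pivot element is row 1, column x2: 1/3.
Normalize row 1: new (row 1, RHS) = (4/3)/(1/3) = 4.
row 2 ← row 2 − (-2/3)·(new row 1): 23/6 − (-2/3)·4 = 13/2.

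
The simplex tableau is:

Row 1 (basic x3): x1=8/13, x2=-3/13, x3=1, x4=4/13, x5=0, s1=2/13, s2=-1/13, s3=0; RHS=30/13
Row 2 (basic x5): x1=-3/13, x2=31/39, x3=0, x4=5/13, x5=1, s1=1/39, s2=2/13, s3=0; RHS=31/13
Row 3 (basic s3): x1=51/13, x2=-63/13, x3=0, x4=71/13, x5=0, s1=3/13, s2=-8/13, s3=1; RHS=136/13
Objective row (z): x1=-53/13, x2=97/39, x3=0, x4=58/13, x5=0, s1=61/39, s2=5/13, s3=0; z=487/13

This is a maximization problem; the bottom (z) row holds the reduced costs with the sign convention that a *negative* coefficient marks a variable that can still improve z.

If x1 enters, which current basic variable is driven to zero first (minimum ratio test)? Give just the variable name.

Ratios: row 1 (x3): (30/13)/(8/13) = 15/4; row 2 (x5): entry -3/13 ≤ 0, skip; row 3 (s3): (136/13)/(51/13) = 8/3.
Minimum ratio 8/3 is in the s3 row, so s3 leaves.

s3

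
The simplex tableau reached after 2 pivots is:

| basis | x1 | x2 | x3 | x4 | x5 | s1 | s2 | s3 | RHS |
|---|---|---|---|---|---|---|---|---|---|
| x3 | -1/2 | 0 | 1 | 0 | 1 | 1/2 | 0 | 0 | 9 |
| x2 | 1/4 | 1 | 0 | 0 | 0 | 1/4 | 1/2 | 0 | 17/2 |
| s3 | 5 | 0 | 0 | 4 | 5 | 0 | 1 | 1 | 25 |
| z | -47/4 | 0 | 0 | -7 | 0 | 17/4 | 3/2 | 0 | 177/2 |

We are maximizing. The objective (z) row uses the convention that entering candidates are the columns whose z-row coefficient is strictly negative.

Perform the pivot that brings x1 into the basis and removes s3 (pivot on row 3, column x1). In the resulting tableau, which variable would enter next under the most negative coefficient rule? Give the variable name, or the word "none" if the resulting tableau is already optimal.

none

Pivot element 5. New z-row = old z-row − (-47/4)·(row 3/5).
Updated z-row coefficients: x1: 0, x2: 0, x3: 0, x4: 12/5, x5: 47/4, s1: 17/4, s2: 77/20, s3: 47/20.
No coefficient is strictly negative; the tableau after this pivot is optimal.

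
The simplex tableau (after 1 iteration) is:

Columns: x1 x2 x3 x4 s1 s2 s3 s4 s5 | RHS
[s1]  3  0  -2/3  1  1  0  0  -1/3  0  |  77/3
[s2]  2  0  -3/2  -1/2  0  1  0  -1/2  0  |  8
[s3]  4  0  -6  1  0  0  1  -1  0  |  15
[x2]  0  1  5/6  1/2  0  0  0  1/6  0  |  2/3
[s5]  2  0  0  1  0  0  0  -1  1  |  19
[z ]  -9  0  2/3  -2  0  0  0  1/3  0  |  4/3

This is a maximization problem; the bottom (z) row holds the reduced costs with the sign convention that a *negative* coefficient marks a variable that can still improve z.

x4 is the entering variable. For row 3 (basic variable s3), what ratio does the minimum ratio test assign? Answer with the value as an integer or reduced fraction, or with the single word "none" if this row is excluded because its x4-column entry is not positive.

Ratio = RHS / (x4 entry) = 15 / 1 = 15.

15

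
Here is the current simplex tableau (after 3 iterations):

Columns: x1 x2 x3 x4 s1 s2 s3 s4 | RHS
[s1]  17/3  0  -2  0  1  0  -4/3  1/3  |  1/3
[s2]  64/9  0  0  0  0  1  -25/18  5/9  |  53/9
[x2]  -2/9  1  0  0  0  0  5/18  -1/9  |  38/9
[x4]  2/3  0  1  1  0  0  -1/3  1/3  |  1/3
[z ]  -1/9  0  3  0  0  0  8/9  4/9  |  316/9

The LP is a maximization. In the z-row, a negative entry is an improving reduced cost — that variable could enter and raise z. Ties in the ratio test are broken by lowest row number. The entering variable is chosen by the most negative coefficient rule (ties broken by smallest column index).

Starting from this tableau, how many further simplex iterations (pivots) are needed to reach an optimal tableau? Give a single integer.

pivot: x1 in, s1 out → z = 597/17
No improving column remains; optimal.

1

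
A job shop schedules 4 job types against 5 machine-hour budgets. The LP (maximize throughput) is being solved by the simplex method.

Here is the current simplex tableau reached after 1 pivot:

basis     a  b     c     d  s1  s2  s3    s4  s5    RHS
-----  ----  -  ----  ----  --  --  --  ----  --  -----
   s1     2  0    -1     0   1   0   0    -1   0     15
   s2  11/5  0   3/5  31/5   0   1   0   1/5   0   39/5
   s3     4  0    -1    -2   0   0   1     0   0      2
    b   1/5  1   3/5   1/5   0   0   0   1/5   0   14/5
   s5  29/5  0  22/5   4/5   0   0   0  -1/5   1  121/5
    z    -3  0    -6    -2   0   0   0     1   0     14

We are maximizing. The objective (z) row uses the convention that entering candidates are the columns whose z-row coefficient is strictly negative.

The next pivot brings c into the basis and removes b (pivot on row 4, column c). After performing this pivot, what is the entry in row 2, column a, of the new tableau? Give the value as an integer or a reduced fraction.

2

Pivot element is row 4, column c: 3/5.
Normalize row 4: new (row 4, a) = (1/5)/(3/5) = 1/3.
row 2 ← row 2 − (3/5)·(new row 4): 11/5 − (3/5)·(1/3) = 2.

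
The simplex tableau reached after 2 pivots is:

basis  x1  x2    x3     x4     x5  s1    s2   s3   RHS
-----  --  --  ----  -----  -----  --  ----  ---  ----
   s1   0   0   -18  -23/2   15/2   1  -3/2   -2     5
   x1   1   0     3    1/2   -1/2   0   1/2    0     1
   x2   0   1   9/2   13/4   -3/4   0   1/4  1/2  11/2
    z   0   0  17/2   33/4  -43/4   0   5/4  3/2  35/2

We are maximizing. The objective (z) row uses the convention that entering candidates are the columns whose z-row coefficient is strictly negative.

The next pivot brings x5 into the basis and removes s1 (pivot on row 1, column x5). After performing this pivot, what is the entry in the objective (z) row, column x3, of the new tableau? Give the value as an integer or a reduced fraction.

-173/10

Pivot element is row 1, column x5: 15/2.
Normalize row 1: new (row 1, x3) = (-18)/(15/2) = -12/5.
z-row ← z-row − (-43/4)·(new row 1): 17/2 − (-43/4)·(-12/5) = -173/10.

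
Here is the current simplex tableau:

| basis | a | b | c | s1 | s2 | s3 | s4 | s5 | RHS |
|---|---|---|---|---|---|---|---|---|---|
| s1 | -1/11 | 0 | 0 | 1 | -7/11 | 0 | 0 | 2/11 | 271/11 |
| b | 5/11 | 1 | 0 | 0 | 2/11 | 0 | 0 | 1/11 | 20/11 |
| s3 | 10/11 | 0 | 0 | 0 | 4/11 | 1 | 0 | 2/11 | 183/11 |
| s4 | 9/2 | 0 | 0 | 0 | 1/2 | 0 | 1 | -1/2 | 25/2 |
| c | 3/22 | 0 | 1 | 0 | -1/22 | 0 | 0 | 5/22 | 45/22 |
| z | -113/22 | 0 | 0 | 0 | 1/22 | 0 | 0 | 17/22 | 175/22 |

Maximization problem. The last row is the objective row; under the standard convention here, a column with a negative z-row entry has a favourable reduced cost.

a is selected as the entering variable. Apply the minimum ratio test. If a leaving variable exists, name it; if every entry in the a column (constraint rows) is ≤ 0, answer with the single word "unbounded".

Ratios: row 1 (s1): entry -1/11 ≤ 0, skip; row 2 (b): (20/11)/(5/11) = 4; row 3 (s3): (183/11)/(10/11) = 183/10; row 4 (s4): (25/2)/(9/2) = 25/9; row 5 (c): (45/22)/(3/22) = 15.
Minimum ratio is in the s4 row, so s4 leaves.

s4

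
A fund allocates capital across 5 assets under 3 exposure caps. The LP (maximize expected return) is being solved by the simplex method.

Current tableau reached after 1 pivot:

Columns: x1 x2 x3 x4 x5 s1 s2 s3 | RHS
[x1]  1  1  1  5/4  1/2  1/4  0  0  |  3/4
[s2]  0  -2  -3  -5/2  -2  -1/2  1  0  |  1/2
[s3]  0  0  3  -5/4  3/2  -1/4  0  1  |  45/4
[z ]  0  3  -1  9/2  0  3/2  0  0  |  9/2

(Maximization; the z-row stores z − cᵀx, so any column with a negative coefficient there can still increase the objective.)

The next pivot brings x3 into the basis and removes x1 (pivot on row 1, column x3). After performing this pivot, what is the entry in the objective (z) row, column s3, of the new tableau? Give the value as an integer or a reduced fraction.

Pivot element is row 1, column x3: 1.
Normalize row 1: new (row 1, s3) = 0/1 = 0.
z-row ← z-row − (-1)·(new row 1): 0 − (-1)·0 = 0.

0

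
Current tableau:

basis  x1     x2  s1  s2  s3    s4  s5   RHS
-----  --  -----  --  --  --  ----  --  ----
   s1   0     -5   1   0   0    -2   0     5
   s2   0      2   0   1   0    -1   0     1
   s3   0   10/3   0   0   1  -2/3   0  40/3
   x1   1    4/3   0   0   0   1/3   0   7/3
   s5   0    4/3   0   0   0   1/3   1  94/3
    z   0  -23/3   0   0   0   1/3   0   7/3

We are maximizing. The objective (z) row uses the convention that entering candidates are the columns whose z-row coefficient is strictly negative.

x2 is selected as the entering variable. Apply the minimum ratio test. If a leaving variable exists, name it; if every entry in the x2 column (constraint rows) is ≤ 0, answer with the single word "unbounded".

s2

Ratios: row 1 (s1): entry -5 ≤ 0, skip; row 2 (s2): 1/2 = 1/2; row 3 (s3): (40/3)/(10/3) = 4; row 4 (x1): (7/3)/(4/3) = 7/4; row 5 (s5): (94/3)/(4/3) = 47/2.
Minimum ratio is in the s2 row, so s2 leaves.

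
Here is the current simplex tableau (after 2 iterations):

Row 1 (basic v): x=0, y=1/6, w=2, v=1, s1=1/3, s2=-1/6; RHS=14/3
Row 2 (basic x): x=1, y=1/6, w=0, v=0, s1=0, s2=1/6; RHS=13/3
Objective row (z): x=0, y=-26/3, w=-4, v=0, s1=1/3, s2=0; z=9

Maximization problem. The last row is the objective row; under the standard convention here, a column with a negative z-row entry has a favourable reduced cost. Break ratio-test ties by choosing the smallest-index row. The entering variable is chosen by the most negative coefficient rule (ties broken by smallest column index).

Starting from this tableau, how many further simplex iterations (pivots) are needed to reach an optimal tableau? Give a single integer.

pivot: y in, x out → z = 703/3
pivot: w in, v out → z = 235
No improving column remains; optimal.

2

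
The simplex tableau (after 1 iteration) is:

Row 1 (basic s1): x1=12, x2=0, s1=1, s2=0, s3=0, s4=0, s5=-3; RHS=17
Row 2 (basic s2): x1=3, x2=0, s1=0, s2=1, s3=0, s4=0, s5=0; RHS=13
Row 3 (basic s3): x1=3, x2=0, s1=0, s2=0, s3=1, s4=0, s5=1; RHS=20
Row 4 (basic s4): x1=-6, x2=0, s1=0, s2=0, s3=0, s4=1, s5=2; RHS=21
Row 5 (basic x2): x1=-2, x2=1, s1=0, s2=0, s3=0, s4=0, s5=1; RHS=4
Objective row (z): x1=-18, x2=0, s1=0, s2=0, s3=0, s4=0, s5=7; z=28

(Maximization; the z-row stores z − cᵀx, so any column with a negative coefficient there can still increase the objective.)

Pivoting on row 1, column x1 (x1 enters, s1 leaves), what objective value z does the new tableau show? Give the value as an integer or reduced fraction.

Minimum ratio for x1: 17/12 = 17/12.
z changes by −(z-row coeff of x1)·ratio = −(-18)·(17/12) = 51/2.
New z = 28 + (51/2) = 107/2.

107/2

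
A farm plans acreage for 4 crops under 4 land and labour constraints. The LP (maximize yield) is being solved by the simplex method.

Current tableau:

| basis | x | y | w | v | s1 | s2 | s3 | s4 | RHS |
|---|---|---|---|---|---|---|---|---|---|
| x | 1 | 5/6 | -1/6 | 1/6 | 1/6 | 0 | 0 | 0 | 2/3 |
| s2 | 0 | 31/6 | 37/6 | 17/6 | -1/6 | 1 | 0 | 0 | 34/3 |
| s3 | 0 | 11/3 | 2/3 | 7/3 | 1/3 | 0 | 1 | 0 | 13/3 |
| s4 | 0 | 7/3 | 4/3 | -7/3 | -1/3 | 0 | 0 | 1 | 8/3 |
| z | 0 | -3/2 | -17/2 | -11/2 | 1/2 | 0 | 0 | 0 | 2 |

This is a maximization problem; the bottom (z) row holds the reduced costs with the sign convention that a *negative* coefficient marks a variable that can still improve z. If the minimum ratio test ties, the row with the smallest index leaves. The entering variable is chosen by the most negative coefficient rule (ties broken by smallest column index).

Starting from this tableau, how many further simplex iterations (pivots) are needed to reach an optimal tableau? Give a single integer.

pivot: w in, s2 out → z = 652/37
pivot: v in, s3 out → z = 301/15
No improving column remains; optimal.

2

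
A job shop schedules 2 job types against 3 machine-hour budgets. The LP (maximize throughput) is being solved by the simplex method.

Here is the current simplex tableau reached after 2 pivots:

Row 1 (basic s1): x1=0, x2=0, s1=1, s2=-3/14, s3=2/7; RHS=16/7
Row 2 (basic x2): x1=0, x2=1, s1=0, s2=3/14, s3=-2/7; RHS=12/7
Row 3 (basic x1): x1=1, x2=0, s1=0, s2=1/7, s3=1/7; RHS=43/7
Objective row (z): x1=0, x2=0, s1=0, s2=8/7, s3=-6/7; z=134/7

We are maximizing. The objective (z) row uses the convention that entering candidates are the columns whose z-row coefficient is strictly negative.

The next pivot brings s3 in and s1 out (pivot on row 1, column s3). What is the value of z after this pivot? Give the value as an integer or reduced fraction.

26

Minimum ratio for s3: (16/7)/(2/7) = 8.
z changes by −(z-row coeff of s3)·ratio = −(-6/7)·8 = 48/7.
New z = 134/7 + (48/7) = 26.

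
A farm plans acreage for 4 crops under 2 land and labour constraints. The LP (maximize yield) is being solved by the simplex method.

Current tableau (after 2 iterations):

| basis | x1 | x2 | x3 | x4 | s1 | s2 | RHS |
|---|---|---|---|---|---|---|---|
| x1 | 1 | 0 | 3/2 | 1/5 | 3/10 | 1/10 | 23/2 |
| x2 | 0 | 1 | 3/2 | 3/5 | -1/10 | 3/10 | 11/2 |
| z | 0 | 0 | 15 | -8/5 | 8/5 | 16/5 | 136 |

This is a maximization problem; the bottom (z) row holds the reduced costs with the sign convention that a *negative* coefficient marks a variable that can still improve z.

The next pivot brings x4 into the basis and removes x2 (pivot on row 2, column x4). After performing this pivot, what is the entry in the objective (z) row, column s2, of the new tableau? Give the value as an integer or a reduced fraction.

Pivot element is row 2, column x4: 3/5.
Normalize row 2: new (row 2, s2) = (3/10)/(3/5) = 1/2.
z-row ← z-row − (-8/5)·(new row 2): 16/5 − (-8/5)·(1/2) = 4.

4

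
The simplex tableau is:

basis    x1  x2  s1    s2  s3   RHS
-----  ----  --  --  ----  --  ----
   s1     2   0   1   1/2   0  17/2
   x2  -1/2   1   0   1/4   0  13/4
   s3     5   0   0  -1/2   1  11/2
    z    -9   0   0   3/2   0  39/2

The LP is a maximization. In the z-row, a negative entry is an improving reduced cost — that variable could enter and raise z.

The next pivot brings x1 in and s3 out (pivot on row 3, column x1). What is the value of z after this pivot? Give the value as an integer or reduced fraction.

Minimum ratio for x1: (11/2)/5 = 11/10.
z changes by −(z-row coeff of x1)·ratio = −(-9)·(11/10) = 99/10.
New z = 39/2 + (99/10) = 147/5.

147/5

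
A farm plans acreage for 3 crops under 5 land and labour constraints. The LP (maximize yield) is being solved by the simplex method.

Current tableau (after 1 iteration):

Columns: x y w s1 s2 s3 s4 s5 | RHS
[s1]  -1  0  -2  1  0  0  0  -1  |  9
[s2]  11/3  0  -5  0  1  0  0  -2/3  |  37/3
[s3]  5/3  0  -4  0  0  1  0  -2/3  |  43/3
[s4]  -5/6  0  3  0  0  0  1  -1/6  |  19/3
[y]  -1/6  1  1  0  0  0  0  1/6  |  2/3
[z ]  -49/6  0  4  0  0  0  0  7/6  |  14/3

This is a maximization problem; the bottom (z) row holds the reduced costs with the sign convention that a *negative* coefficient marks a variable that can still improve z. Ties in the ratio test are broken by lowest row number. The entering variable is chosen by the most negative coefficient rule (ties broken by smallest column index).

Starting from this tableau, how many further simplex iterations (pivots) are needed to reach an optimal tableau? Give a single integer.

2

pivot: x in, s2 out → z = 707/22
pivot: w in, y out → z = 739/17
No improving column remains; optimal.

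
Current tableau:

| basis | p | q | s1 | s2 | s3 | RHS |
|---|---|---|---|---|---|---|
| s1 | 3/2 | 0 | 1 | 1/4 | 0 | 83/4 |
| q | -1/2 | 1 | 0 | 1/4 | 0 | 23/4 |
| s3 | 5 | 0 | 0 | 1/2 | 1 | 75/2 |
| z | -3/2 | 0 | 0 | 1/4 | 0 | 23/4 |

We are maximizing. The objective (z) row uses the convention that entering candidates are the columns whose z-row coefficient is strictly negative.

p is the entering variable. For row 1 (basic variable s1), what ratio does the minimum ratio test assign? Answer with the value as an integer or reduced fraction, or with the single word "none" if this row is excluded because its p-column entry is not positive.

Ratio = RHS / (p entry) = (83/4) / (3/2) = 83/6.

83/6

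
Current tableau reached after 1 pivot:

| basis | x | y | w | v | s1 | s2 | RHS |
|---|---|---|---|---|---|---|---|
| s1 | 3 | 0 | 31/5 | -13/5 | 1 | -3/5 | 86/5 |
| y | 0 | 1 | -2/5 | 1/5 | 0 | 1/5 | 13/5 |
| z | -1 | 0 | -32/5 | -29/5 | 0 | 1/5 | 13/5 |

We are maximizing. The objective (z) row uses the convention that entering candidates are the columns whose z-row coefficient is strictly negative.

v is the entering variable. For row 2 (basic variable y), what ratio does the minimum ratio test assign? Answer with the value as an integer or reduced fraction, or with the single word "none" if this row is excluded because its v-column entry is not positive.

13

Ratio = RHS / (v entry) = (13/5) / (1/5) = 13.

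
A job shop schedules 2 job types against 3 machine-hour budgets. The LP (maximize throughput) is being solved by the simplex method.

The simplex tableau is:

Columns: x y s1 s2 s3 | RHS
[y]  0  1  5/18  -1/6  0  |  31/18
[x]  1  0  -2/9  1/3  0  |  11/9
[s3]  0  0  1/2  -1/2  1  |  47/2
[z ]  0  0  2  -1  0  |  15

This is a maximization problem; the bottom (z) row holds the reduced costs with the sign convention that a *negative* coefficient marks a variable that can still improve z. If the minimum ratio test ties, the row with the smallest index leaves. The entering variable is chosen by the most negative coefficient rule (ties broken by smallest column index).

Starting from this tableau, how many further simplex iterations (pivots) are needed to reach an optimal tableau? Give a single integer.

1

pivot: s2 in, x out → z = 56/3
No improving column remains; optimal.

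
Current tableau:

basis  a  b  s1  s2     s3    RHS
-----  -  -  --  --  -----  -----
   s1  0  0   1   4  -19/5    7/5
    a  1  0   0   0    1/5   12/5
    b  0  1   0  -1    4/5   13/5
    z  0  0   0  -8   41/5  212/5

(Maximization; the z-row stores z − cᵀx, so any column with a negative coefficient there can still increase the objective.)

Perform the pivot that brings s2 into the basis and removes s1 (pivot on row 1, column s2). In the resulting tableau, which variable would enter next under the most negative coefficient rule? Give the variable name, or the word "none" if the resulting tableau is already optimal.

none

Pivot element 4. New z-row = old z-row − (-8)·(row 1/4).
Updated z-row coefficients: a: 0, b: 0, s1: 2, s2: 0, s3: 3/5.
No coefficient is strictly negative; the tableau after this pivot is optimal.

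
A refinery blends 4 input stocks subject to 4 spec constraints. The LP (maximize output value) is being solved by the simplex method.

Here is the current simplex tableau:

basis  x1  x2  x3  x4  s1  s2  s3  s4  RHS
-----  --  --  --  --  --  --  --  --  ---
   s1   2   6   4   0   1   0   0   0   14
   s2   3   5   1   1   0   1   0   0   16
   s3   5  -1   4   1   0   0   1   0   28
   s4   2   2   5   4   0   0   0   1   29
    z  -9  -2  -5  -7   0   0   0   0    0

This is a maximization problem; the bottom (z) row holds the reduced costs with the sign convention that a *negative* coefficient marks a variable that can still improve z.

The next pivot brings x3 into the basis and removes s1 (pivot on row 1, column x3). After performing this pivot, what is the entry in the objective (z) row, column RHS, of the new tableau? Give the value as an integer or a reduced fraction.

35/2

Pivot element is row 1, column x3: 4.
Normalize row 1: new (row 1, RHS) = 14/4 = 7/2.
z-row ← z-row − (-5)·(new row 1): 0 − (-5)·(7/2) = 35/2.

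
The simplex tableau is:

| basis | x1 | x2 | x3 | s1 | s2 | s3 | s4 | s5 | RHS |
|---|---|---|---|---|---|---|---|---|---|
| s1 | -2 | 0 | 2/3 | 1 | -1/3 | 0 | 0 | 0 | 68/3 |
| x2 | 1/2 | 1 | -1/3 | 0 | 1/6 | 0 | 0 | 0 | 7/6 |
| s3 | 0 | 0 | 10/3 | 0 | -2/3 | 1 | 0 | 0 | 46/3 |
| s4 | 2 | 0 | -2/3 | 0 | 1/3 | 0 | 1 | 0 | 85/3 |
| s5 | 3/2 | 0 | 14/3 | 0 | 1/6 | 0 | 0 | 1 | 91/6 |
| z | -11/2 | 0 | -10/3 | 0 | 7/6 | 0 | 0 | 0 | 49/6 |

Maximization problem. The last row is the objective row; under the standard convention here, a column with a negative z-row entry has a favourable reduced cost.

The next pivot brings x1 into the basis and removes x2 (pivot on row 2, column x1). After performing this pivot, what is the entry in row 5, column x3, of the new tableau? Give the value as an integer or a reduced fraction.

17/3

Pivot element is row 2, column x1: 1/2.
Normalize row 2: new (row 2, x3) = (-1/3)/(1/2) = -2/3.
row 5 ← row 5 − (3/2)·(new row 2): 14/3 − (3/2)·(-2/3) = 17/3.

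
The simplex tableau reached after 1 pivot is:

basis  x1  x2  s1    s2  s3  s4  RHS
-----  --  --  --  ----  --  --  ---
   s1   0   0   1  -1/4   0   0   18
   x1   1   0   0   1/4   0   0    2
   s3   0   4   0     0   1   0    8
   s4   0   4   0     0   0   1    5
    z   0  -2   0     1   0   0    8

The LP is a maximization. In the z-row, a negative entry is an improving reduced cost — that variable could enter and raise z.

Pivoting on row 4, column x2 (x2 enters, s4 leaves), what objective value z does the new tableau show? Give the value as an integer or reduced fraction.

21/2

Minimum ratio for x2: 5/4 = 5/4.
z changes by −(z-row coeff of x2)·ratio = −(-2)·(5/4) = 5/2.
New z = 8 + (5/2) = 21/2.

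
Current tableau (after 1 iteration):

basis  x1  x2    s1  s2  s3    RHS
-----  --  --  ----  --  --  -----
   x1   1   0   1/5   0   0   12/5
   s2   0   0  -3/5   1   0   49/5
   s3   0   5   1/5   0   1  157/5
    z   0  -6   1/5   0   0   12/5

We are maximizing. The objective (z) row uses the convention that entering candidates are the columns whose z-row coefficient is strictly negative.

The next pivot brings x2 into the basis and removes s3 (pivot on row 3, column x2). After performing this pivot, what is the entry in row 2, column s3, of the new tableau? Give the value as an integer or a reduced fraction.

Pivot element is row 3, column x2: 5.
Normalize row 3: new (row 3, s3) = 1/5 = 1/5.
row 2 ← row 2 − 0·(new row 3): 0 − 0·(1/5) = 0.

0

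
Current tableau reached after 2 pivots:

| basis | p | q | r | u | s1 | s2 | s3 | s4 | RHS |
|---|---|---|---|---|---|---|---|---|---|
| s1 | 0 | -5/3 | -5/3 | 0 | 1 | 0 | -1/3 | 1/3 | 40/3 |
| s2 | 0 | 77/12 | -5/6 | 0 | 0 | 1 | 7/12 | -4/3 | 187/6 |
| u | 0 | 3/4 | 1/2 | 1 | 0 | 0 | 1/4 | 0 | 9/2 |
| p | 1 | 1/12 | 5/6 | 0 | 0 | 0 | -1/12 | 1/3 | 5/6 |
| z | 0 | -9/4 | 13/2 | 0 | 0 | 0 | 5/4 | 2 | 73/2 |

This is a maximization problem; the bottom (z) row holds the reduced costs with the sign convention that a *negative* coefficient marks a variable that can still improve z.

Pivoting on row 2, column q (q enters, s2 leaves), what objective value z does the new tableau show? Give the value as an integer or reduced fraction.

332/7

Minimum ratio for q: (187/6)/(77/12) = 34/7.
z changes by −(z-row coeff of q)·ratio = −(-9/4)·(34/7) = 153/14.
New z = 73/2 + (153/14) = 332/7.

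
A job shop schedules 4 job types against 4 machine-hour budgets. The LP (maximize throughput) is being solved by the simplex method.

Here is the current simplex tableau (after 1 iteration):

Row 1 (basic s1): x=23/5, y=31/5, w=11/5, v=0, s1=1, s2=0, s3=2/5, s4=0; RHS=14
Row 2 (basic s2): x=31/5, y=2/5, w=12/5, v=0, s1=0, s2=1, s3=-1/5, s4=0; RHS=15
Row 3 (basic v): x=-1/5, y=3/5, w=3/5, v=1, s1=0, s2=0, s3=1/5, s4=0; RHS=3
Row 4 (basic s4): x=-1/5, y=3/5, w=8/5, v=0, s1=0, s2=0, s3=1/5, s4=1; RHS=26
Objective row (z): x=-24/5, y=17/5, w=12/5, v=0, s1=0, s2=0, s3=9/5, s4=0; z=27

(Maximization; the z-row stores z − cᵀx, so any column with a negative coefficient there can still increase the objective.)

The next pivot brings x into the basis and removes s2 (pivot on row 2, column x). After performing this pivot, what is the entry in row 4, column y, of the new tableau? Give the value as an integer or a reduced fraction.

Pivot element is row 2, column x: 31/5.
Normalize row 2: new (row 2, y) = (2/5)/(31/5) = 2/31.
row 4 ← row 4 − (-1/5)·(new row 2): 3/5 − (-1/5)·(2/31) = 19/31.

19/31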